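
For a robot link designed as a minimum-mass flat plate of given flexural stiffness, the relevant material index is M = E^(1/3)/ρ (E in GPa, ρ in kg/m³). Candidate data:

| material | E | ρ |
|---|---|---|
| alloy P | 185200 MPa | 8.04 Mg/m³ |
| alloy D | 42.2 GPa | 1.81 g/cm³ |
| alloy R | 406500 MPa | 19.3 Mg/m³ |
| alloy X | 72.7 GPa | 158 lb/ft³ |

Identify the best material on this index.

In SI units:
  alloy P: E = 185.2 GPa, ρ = 8040 kg/m³
  alloy D: E = 42.20 GPa, ρ = 1810 kg/m³
  alloy R: E = 406.5 GPa, ρ = 19300 kg/m³
  alloy X: E = 72.70 GPa, ρ = 2531 kg/m³
  alloy D: M = 1.92×10⁻³
  alloy X: M = 1.65×10⁻³
  alloy P: M = 0.709×10⁻³
  alloy R: M = 0.384×10⁻³
The maximum is for alloy D.

alloy D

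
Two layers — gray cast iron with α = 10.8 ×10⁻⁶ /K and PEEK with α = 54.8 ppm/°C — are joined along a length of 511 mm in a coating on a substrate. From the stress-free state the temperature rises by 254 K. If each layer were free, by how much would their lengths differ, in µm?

5710 µm

Δα = |10.8 − 54.8|×10⁻⁶/K = 44.0×10⁻⁶/K.
ΔL_mismatch = Δα·L·ΔT = 44.0×10⁻⁶ × 511.0 mm × 254.0 K = 5710 µm.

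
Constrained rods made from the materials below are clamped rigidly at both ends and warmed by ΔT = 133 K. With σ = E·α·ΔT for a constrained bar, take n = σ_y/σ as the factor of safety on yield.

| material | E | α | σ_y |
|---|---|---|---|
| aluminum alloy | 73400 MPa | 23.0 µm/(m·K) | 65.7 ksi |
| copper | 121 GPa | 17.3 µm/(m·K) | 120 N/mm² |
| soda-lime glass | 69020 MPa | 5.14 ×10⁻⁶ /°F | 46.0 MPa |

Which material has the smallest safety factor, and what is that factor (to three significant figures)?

Converting E to GPa, α to ×10⁻⁶/K, σ_y to MPa, then σ and n for each:
  aluminum alloy: E = 73.40, α = 23.0, σ_y = 453.0 → σ = 225 MPa, n = 2.02
  copper: E = 121.0, α = 17.3, σ_y = 120.0 → σ = 278 MPa, n = 0.431
  soda-lime glass: E = 69.02, α = 9.25, σ_y = 46.00 → σ = 84.9 MPa, n = 0.542
Copper has the lowest safety factor, n = 0.431.

copper, n = 0.431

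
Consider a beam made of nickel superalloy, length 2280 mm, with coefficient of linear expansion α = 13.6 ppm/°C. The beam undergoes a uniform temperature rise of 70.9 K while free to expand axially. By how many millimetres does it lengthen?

ΔL = α·L₀·ΔT = 13.6×10⁻⁶ × 2280 mm × 70.90 K = 2.20 mm.

2.20 mm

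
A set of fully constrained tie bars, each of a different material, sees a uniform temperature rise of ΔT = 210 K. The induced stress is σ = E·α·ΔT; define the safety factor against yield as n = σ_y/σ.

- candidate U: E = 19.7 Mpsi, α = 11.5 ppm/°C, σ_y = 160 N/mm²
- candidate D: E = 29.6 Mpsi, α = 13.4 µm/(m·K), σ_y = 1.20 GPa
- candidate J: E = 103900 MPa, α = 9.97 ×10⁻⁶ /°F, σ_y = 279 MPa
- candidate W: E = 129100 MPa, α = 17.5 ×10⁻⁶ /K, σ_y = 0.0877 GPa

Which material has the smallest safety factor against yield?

candidate W

In consistent units (E in GPa, α in ×10⁻⁶/K, σ_y in MPa):
  candidate U: E = 135.8, α = 11.5, σ_y = 160.0 → σ = 328 MPa, n = 0.488
  candidate D: E = 204.1, α = 13.4, σ_y = 1200 → σ = 574 MPa, n = 2.09
  candidate J: E = 103.9, α = 17.9, σ_y = 279.0 → σ = 392 MPa, n = 0.713
  candidate W: E = 129.1, α = 17.5, σ_y = 87.70 → σ = 474 MPa, n = 0.185
Candidate W has the lowest safety factor, n = 0.185.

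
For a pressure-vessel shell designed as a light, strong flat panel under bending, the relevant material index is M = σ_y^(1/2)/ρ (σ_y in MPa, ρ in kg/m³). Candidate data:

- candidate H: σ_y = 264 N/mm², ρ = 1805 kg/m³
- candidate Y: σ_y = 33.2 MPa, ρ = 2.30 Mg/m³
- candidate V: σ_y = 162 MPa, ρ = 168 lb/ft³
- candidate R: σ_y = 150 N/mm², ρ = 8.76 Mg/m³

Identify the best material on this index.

Putting every candidate on a common basis:
  candidate H: σ_y = 264.0 MPa, ρ = 1805 kg/m³
  candidate Y: σ_y = 33.20 MPa, ρ = 2300 kg/m³
  candidate V: σ_y = 162.0 MPa, ρ = 2691 kg/m³
  candidate R: σ_y = 150.0 MPa, ρ = 8760 kg/m³
  candidate H: M = 9.00×10⁻³
  candidate V: M = 4.73×10⁻³
  candidate Y: M = 2.51×10⁻³
  candidate R: M = 1.40×10⁻³
Candidate H ranks first.

candidate H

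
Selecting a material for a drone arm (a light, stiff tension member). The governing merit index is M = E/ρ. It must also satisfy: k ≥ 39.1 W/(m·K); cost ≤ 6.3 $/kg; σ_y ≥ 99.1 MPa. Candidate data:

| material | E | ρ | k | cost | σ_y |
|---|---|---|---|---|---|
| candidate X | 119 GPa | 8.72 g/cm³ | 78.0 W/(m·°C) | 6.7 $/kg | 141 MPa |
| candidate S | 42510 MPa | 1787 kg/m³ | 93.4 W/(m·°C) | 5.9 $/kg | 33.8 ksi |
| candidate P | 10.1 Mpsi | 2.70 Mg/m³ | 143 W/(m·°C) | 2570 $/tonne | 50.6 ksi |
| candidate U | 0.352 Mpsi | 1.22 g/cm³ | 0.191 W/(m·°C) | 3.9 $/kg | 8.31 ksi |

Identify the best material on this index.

Screen on constraints: k ≥ 39.1 W/(m·K); cost ≤ 6.3 $/kg; σ_y ≥ 99.1 MPa. Survivors: candidate S, candidate P.
Normalizing units and computing the index:
  candidate S: E = 42.51 GPa, ρ = 1787 kg/m³
  candidate P: E = 69.64 GPa, ρ = 2700 kg/m³
  candidate P: M = 25.8 MN·m/kg
  candidate S: M = 23.8 MN·m/kg
Candidate P ranks first.

candidate P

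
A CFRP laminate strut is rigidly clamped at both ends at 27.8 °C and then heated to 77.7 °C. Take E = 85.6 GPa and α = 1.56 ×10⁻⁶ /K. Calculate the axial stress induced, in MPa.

6.66 MPa

ΔT = 49.90 K. Constrained thermal stress σ = E·α·ΔT = 85.60×10³ MPa × 1.56×10⁻⁶ × 49.90 = 6.66 MPa (compressive).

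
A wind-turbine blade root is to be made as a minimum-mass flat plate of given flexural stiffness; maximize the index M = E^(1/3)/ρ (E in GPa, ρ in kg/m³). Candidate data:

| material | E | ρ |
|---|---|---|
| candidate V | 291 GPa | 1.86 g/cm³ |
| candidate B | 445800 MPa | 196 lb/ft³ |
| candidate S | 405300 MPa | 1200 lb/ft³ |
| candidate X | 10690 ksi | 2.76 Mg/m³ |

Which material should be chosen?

candidate V

Normalizing units and computing the index:
  candidate V: E = 291.0 GPa, ρ = 1860 kg/m³
  candidate B: E = 445.8 GPa, ρ = 3140 kg/m³
  candidate S: E = 405.3 GPa, ρ = 19220 kg/m³
  candidate X: E = 73.70 GPa, ρ = 2760 kg/m³
  candidate V: M = 3.56×10⁻³
  candidate B: M = 2.43×10⁻³
  candidate X: M = 1.52×10⁻³
  candidate S: M = 0.385×10⁻³
Highest index: candidate V.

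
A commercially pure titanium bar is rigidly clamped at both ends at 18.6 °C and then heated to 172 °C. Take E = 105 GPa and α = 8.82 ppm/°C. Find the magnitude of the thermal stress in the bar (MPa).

ΔT = 153.4 K. Constrained thermal stress σ = E·α·ΔT = 105.0×10³ MPa × 8.82×10⁻⁶ × 153.4 = 142 MPa (compressive).

142 MPa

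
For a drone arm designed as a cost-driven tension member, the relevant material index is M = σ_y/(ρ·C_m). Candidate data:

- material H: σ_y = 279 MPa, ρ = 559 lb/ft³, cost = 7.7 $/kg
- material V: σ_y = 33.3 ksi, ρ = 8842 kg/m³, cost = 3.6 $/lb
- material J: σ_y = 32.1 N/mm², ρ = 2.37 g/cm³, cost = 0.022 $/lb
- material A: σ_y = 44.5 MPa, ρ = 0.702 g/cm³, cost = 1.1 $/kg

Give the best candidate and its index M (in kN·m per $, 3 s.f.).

Convert each candidate to consistent units, then evaluate M:
  material H: σ_y = 279.0 MPa, ρ = 8954 kg/m³, cost = 7.700 $/kg
  material V: σ_y = 229.6 MPa, ρ = 8842 kg/m³, cost = 7.937 $/kg
  material J: σ_y = 32.10 MPa, ρ = 2370 kg/m³, cost = 0.04850 $/kg
  material A: σ_y = 44.50 MPa, ρ = 702.0 kg/m³, cost = 1.100 $/kg
  material J: M = 279 kN·m per $
  material A: M = 57.6 kN·m per $
  material H: M = 4.05 kN·m per $
  material V: M = 3.27 kN·m per $
Material J ranks first.

material J, M = 279 kN·m per $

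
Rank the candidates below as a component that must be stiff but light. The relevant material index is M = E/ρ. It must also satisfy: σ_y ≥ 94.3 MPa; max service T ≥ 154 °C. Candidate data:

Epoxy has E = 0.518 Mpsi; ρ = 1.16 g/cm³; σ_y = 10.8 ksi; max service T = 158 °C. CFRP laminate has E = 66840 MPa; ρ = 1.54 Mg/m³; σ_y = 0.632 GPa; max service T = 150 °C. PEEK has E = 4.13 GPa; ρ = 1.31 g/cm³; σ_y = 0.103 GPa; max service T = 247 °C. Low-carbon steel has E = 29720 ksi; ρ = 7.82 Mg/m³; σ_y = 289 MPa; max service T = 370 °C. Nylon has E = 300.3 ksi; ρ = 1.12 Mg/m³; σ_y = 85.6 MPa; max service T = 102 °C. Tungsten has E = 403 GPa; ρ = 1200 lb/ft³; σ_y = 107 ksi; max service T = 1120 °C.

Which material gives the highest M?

Screen on constraints: σ_y ≥ 94.3 MPa; max service T ≥ 154 °C. Survivors: PEEK, low-carbon steel, tungsten.
Convert each candidate to consistent units, then evaluate M:
  PEEK: E = 4.130 GPa, ρ = 1310 kg/m³
  low-carbon steel: E = 204.9 GPa, ρ = 7820 kg/m³
  tungsten: E = 403.0 GPa, ρ = 19220 kg/m³
  low-carbon steel: M = 26.2 MN·m/kg
  tungsten: M = 21.0 MN·m/kg
  PEEK: M = 3.15 MN·m/kg
Highest index: low-carbon steel.

low-carbon steel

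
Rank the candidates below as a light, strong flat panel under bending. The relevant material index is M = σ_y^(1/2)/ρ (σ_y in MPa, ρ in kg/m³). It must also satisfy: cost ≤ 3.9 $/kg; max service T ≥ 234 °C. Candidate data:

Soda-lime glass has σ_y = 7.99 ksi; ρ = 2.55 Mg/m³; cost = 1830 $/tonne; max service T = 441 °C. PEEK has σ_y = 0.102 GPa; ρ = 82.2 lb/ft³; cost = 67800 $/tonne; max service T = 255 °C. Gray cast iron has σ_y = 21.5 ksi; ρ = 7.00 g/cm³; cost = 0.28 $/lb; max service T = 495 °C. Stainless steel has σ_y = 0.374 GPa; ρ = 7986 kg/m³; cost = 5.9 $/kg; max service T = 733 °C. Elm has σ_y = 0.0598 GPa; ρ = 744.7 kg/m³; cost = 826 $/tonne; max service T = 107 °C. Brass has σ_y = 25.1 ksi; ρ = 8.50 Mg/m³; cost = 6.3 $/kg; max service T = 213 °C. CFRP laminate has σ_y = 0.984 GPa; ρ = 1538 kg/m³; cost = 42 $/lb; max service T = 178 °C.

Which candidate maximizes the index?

Screen on constraints: cost ≤ 3.9 $/kg; max service T ≥ 234 °C. Survivors: soda-lime glass, gray cast iron.
Putting every candidate on a common basis:
  soda-lime glass: σ_y = 55.09 MPa, ρ = 2550 kg/m³
  gray cast iron: σ_y = 148.2 MPa, ρ = 7000 kg/m³
  soda-lime glass: M = 2.91×10⁻³
  gray cast iron: M = 1.74×10⁻³
Highest index: soda-lime glass.

soda-lime glass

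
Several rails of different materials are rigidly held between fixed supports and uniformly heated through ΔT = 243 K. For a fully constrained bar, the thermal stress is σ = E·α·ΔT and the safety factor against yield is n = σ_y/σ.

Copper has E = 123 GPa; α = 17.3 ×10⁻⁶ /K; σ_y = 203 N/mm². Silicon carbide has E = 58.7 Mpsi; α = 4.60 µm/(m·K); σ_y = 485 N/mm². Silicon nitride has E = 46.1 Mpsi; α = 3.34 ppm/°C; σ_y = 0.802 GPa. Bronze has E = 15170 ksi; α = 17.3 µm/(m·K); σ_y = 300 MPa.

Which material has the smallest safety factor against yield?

Converting E to GPa, α to ×10⁻⁶/K, σ_y to MPa, then σ and n for each:
  copper: E = 123.0, α = 17.3, σ_y = 203.0 → σ = 517 MPa, n = 0.393
  silicon carbide: E = 404.7, α = 4.60, σ_y = 485.0 → σ = 452 MPa, n = 1.07
  silicon nitride: E = 317.8, α = 3.34, σ_y = 802.0 → σ = 258 MPa, n = 3.11
  bronze: E = 104.6, α = 17.3, σ_y = 300.0 → σ = 440 MPa, n = 0.682
The minimum is copper at n = 0.393.

copper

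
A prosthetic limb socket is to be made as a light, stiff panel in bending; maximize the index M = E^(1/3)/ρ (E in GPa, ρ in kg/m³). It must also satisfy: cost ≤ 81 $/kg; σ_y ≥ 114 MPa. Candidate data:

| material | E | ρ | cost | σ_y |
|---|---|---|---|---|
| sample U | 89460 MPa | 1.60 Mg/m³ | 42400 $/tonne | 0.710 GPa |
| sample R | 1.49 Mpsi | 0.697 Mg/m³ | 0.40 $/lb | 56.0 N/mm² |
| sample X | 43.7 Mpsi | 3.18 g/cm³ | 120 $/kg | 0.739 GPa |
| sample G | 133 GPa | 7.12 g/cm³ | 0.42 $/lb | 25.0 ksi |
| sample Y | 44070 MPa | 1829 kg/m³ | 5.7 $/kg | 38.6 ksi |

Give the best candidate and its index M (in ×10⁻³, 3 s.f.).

Screen on constraints: cost ≤ 81 $/kg; σ_y ≥ 114 MPa. Survivors: sample U, sample G, sample Y.
Putting every candidate on a common basis:
  sample U: E = 89.46 GPa, ρ = 1600 kg/m³
  sample G: E = 133.0 GPa, ρ = 7120 kg/m³
  sample Y: E = 44.07 GPa, ρ = 1829 kg/m³
  sample U: M = 2.80×10⁻³
  sample Y: M = 1.93×10⁻³
  sample G: M = 0.717×10⁻³
The maximum is for sample U.

sample U, M = 2.80×10⁻³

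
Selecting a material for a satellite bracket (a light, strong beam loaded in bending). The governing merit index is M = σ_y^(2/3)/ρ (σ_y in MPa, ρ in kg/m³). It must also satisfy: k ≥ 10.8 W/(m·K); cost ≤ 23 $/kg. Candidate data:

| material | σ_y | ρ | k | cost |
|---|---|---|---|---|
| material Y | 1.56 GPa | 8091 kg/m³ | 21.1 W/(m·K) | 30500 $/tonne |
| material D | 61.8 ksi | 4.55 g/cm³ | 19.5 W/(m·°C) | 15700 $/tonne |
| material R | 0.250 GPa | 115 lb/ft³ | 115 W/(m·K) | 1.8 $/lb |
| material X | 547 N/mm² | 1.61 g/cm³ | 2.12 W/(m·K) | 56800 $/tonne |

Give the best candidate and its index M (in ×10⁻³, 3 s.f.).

Screen on constraints: k ≥ 10.8 W/(m·K); cost ≤ 23 $/kg. Survivors: material D, material R.
Normalizing units and computing the index:
  material D: σ_y = 426.1 MPa, ρ = 4550 kg/m³
  material R: σ_y = 250.0 MPa, ρ = 1842 kg/m³
  material R: M = 21.5×10⁻³
  material D: M = 12.4×10⁻³
Material R ranks first.

material R, M = 21.5×10⁻³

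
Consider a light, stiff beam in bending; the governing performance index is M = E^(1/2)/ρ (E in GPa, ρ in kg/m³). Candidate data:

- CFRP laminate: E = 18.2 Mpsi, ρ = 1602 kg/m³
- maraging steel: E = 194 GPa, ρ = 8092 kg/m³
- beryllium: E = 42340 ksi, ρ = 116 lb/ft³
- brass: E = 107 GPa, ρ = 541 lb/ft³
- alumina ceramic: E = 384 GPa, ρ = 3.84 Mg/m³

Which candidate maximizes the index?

Normalizing units and computing the index:
  CFRP laminate: E = 125.5 GPa, ρ = 1602 kg/m³
  maraging steel: E = 194.0 GPa, ρ = 8092 kg/m³
  beryllium: E = 291.9 GPa, ρ = 1858 kg/m³
  brass: E = 107.0 GPa, ρ = 8666 kg/m³
  alumina ceramic: E = 384.0 GPa, ρ = 3840 kg/m³
  beryllium: M = 9.20×10⁻³
  CFRP laminate: M = 6.99×10⁻³
  alumina ceramic: M = 5.10×10⁻³
  maraging steel: M = 1.72×10⁻³
  brass: M = 1.19×10⁻³
Beryllium ranks first.

beryllium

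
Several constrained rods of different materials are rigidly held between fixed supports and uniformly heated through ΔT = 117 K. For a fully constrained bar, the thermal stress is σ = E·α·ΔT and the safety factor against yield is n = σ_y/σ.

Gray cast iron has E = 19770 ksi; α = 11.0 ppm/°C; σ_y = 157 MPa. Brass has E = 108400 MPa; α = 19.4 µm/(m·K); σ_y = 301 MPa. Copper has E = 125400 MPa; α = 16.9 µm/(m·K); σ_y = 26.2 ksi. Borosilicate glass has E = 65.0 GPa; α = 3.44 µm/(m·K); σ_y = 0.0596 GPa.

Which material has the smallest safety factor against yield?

copper

With everything in SI (GPa, ×10⁻⁶/K, MPa):
  gray cast iron: E = 136.3, α = 11.0, σ_y = 157.0 → σ = 175 MPa, n = 0.895
  brass: E = 108.4, α = 19.4, σ_y = 301.0 → σ = 246 MPa, n = 1.22
  copper: E = 125.4, α = 16.9, σ_y = 180.6 → σ = 248 MPa, n = 0.729
  borosilicate glass: E = 65.00, α = 3.44, σ_y = 59.60 → σ = 26.2 MPa, n = 2.28
The minimum is copper at n = 0.729.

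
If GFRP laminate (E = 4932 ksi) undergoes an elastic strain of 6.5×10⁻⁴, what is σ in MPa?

22.1 MPa

E = 4932 ksi = 34.00 GPa.
σ = E·ε = 34000 MPa × 6.5×10⁻⁴ = 22.1 MPa.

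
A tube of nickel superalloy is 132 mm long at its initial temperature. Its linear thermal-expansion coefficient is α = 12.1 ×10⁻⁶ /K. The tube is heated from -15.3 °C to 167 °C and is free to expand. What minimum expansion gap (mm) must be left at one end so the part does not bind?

ΔT = 167 − (-15.3) = 182.3 K.
ΔL = α·L₀·ΔT = 12.1×10⁻⁶ × 132 mm × 182.3 K = 0.291 mm.

0.291 mm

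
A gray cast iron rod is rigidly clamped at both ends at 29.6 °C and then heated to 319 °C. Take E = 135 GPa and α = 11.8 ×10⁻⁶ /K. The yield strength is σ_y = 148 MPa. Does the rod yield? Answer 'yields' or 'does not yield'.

yields

ΔT = 289.4 K. Constrained thermal stress σ = E·α·ΔT = 135.0×10³ MPa × 11.8×10⁻⁶ × 289.4 = 461 MPa (compressive).
Compare to σ_y = 148 MPa: σ ≥ σ_y, so it yields.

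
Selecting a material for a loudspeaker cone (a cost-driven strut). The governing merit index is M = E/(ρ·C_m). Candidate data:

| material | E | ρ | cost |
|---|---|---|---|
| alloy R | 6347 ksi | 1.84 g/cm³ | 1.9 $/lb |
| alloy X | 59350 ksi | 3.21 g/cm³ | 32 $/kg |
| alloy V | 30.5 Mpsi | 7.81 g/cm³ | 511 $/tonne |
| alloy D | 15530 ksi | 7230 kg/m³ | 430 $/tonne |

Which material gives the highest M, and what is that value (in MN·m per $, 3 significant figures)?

Normalizing units and computing the index:
  alloy R: E = 43.76 GPa, ρ = 1840 kg/m³, cost = 4.189 $/kg
  alloy X: E = 409.2 GPa, ρ = 3210 kg/m³, cost = 32.00 $/kg
  alloy V: E = 210.3 GPa, ρ = 7810 kg/m³, cost = 0.5110 $/kg
  alloy D: E = 107.1 GPa, ρ = 7230 kg/m³, cost = 0.4300 $/kg
  alloy V: M = 52.7 MN·m per $
  alloy D: M = 34.4 MN·m per $
  alloy R: M = 5.68 MN·m per $
  alloy X: M = 3.98 MN·m per $
Alloy V has the largest M.

alloy V, M = 52.7 MN·m per $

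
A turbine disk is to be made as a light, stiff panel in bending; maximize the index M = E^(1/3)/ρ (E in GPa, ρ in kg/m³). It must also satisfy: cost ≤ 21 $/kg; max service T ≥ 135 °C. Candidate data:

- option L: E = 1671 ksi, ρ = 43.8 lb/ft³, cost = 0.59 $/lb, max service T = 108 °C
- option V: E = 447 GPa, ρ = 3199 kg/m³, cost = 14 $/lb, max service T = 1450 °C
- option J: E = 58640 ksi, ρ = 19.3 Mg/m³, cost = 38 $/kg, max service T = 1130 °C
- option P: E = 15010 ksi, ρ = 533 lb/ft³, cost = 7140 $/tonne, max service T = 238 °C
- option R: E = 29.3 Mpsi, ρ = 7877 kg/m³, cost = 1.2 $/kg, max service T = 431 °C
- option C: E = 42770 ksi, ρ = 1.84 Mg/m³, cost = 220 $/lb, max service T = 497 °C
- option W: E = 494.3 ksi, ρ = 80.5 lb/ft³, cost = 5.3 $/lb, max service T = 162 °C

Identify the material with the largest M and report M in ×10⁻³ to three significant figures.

Screen on constraints: cost ≤ 21 $/kg; max service T ≥ 135 °C. Survivors: option P, option R, option W.
Putting every candidate on a common basis:
  option P: E = 103.5 GPa, ρ = 8538 kg/m³
  option R: E = 202.0 GPa, ρ = 7877 kg/m³
  option W: E = 3.408 GPa, ρ = 1289 kg/m³
  option W: M = 1.17×10⁻³
  option R: M = 0.745×10⁻³
  option P: M = 0.550×10⁻³
Option W has the largest M.

option W, M = 1.17×10⁻³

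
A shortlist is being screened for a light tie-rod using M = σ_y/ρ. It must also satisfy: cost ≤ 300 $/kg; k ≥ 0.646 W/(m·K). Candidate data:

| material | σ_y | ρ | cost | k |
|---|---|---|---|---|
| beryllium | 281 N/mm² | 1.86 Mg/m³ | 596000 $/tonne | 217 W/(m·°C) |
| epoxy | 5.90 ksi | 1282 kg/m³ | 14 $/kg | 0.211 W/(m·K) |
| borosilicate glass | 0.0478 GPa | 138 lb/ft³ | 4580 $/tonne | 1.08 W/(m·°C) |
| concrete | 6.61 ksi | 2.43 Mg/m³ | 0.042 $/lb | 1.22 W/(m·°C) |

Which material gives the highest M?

Screen on constraints: cost ≤ 300 $/kg; k ≥ 0.646 W/(m·K). Survivors: borosilicate glass, concrete.
Normalizing units and computing the index:
  borosilicate glass: σ_y = 47.80 MPa, ρ = 2211 kg/m³
  concrete: σ_y = 45.57 MPa, ρ = 2430 kg/m³
  borosilicate glass: M = 21.6 kN·m/kg
  concrete: M = 18.8 kN·m/kg
Borosilicate glass ranks first.

borosilicate glass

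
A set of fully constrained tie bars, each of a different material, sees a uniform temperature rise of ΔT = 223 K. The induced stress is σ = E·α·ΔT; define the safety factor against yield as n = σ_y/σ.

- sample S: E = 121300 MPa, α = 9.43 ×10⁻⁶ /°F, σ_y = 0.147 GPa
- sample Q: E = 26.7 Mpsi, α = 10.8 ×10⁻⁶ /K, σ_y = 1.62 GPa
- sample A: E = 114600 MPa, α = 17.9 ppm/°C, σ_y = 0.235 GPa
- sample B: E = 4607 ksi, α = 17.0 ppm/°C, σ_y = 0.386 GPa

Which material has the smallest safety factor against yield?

With everything in SI (GPa, ×10⁻⁶/K, MPa):
  sample S: E = 121.3, α = 17.0, σ_y = 147.0 → σ = 459 MPa, n = 0.320
  sample Q: E = 184.1, α = 10.8, σ_y = 1620 → σ = 443 MPa, n = 3.65
  sample A: E = 114.6, α = 17.9, σ_y = 235.0 → σ = 457 MPa, n = 0.514
  sample B: E = 31.76, α = 17.0, σ_y = 386.0 → σ = 120 MPa, n = 3.21
Smallest n: sample S with n = 0.320.

sample S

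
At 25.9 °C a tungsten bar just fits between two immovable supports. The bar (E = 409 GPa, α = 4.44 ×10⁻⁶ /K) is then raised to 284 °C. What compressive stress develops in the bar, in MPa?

ΔT = 258.1 K. Constrained thermal stress σ = E·α·ΔT = 409.0×10³ MPa × 4.44×10⁻⁶ × 258.1 = 469 MPa (compressive).

469 MPa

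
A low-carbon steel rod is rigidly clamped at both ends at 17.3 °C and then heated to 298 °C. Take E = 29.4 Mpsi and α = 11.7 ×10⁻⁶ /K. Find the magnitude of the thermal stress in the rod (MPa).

666 MPa

E = 29.4 Mpsi = 202.7 GPa.
ΔT = 280.7 K. Constrained thermal stress σ = E·α·ΔT = 202.7×10³ MPa × 11.7×10⁻⁶ × 280.7 = 666 MPa (compressive).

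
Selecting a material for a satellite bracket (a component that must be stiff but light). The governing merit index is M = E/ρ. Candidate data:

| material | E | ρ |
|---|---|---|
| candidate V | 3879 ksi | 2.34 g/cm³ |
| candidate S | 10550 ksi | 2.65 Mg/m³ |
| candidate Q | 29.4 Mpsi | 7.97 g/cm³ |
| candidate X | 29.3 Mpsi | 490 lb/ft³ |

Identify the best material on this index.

Putting every candidate on a common basis:
  candidate V: E = 26.74 GPa, ρ = 2340 kg/m³
  candidate S: E = 72.74 GPa, ρ = 2650 kg/m³
  candidate Q: E = 202.7 GPa, ρ = 7970 kg/m³
  candidate X: E = 202.0 GPa, ρ = 7849 kg/m³
  candidate S: M = 27.4 MN·m/kg
  candidate X: M = 25.7 MN·m/kg
  candidate Q: M = 25.4 MN·m/kg
  candidate V: M = 11.4 MN·m/kg
Candidate S ranks first.

candidate S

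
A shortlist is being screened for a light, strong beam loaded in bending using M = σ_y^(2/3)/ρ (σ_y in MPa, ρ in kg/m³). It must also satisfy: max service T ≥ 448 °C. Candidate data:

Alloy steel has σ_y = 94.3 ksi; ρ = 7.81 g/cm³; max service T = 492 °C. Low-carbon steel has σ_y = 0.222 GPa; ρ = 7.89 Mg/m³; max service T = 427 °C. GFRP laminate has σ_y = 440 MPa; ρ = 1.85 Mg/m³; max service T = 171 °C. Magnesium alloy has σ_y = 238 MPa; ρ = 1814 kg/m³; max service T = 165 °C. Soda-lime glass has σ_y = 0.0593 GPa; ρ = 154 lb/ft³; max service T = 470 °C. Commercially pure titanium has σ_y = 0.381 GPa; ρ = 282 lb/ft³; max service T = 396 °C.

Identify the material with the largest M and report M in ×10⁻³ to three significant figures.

alloy steel, M = 9.61×10⁻³

Screen on constraints: max service T ≥ 448 °C. Survivors: alloy steel, soda-lime glass.
Convert each candidate to consistent units, then evaluate M:
  alloy steel: σ_y = 650.2 MPa, ρ = 7810 kg/m³
  soda-lime glass: σ_y = 59.30 MPa, ρ = 2467 kg/m³
  alloy steel: M = 9.61×10⁻³
  soda-lime glass: M = 6.16×10⁻³
The maximum is for alloy steel.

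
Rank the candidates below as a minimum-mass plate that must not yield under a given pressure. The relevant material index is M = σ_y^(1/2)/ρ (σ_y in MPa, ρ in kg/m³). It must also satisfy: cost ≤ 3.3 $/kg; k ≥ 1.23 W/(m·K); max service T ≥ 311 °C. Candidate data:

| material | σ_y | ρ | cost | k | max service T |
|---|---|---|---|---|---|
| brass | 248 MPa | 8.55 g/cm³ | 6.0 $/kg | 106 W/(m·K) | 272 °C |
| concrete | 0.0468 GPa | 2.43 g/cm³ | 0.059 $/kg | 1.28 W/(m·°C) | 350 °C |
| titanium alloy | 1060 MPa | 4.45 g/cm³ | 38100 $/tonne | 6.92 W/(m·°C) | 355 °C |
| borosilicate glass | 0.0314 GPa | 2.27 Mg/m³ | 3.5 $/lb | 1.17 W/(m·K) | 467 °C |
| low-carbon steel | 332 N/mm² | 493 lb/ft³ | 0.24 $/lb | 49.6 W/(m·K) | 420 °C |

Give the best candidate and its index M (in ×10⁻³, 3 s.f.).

concrete, M = 2.82×10⁻³

Screen on constraints: cost ≤ 3.3 $/kg; k ≥ 1.23 W/(m·K); max service T ≥ 311 °C. Survivors: concrete, low-carbon steel.
Convert each candidate to consistent units, then evaluate M:
  concrete: σ_y = 46.80 MPa, ρ = 2430 kg/m³
  low-carbon steel: σ_y = 332.0 MPa, ρ = 7897 kg/m³
  concrete: M = 2.82×10⁻³
  low-carbon steel: M = 2.31×10⁻³
Concrete has the largest M.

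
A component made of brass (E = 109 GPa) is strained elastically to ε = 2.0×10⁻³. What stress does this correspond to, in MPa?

σ = E·ε = 109000 MPa × 2.0×10⁻³ = 218 MPa.

218 MPa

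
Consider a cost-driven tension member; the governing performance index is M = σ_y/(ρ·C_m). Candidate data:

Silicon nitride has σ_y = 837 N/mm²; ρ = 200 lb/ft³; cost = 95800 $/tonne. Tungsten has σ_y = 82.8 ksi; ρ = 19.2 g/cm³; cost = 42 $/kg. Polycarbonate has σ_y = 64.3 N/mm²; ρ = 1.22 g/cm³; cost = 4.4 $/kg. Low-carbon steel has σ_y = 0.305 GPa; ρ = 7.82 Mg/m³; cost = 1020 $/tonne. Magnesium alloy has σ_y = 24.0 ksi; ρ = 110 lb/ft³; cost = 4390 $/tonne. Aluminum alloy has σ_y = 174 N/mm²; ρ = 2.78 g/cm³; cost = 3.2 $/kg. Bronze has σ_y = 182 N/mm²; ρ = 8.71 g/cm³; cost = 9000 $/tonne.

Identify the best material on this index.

low-carbon steel

Convert each candidate to consistent units, then evaluate M:
  silicon nitride: σ_y = 837.0 MPa, ρ = 3204 kg/m³, cost = 95.80 $/kg
  tungsten: σ_y = 570.9 MPa, ρ = 19200 kg/m³, cost = 42.00 $/kg
  polycarbonate: σ_y = 64.30 MPa, ρ = 1220 kg/m³, cost = 4.400 $/kg
  low-carbon steel: σ_y = 305.0 MPa, ρ = 7820 kg/m³, cost = 1.020 $/kg
  magnesium alloy: σ_y = 165.5 MPa, ρ = 1762 kg/m³, cost = 4.390 $/kg
  aluminum alloy: σ_y = 174.0 MPa, ρ = 2780 kg/m³, cost = 3.200 $/kg
  bronze: σ_y = 182.0 MPa, ρ = 8710 kg/m³, cost = 9.000 $/kg
  low-carbon steel: M = 38.2 kN·m per $
  magnesium alloy: M = 21.4 kN·m per $
  aluminum alloy: M = 19.6 kN·m per $
  polycarbonate: M = 12.0 kN·m per $
  silicon nitride: M = 2.73 kN·m per $
  bronze: M = 2.32 kN·m per $
  tungsten: M = 0.708 kN·m per $
Low-carbon steel has the largest M.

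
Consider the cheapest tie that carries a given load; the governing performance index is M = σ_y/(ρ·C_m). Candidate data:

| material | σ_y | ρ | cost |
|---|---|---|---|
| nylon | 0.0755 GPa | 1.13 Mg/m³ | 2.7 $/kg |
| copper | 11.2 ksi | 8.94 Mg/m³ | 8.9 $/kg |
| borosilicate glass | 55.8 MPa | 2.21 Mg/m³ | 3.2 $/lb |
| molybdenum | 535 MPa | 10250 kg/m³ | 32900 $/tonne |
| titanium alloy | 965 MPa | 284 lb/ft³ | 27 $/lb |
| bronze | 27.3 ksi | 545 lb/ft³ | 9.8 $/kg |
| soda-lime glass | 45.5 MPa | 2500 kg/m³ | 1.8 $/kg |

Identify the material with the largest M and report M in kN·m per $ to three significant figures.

After converting to SI:
  nylon: σ_y = 75.50 MPa, ρ = 1130 kg/m³, cost = 2.700 $/kg
  copper: σ_y = 77.22 MPa, ρ = 8940 kg/m³, cost = 8.900 $/kg
  borosilicate glass: σ_y = 55.80 MPa, ρ = 2210 kg/m³, cost = 7.055 $/kg
  molybdenum: σ_y = 535.0 MPa, ρ = 10250 kg/m³, cost = 32.90 $/kg
  titanium alloy: σ_y = 965.0 MPa, ρ = 4549 kg/m³, cost = 59.52 $/kg
  bronze: σ_y = 188.2 MPa, ρ = 8730 kg/m³, cost = 9.800 $/kg
  soda-lime glass: σ_y = 45.50 MPa, ρ = 2500 kg/m³, cost = 1.800 $/kg
  nylon: M = 24.7 kN·m per $
  soda-lime glass: M = 10.1 kN·m per $
  borosilicate glass: M = 3.58 kN·m per $
  titanium alloy: M = 3.56 kN·m per $
  bronze: M = 2.20 kN·m per $
  molybdenum: M = 1.59 kN·m per $
  copper: M = 0.971 kN·m per $
Nylon has the largest M.

nylon, M = 24.7 kN·m per $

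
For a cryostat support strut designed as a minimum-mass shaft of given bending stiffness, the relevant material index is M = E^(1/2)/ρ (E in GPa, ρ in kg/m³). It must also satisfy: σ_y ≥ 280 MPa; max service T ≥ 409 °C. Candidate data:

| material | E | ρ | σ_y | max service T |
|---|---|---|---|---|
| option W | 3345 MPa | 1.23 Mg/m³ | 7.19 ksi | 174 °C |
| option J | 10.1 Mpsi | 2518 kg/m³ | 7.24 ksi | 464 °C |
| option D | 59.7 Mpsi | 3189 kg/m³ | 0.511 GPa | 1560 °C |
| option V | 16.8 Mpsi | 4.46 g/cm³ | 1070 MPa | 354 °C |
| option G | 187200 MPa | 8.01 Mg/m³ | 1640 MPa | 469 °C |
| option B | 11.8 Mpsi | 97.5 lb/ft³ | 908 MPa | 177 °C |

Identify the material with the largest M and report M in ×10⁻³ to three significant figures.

option D, M = 6.36×10⁻³

Screen on constraints: σ_y ≥ 280 MPa; max service T ≥ 409 °C. Survivors: option D, option G.
Normalizing units and computing the index:
  option D: E = 411.6 GPa, ρ = 3189 kg/m³
  option G: E = 187.2 GPa, ρ = 8010 kg/m³
  option D: M = 6.36×10⁻³
  option G: M = 1.71×10⁻³
The maximum is for option D.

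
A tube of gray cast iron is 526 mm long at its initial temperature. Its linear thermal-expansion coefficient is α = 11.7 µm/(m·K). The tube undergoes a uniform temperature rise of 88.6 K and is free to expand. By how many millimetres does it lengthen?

0.545 mm

ΔL = α·L₀·ΔT = 11.7×10⁻⁶ × 526 mm × 88.60 K = 0.545 mm.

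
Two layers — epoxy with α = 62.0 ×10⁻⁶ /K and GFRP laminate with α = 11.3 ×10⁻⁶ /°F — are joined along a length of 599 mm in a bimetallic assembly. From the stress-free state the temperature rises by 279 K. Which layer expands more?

epoxy

GFRP laminate: α = 11.3×10⁻⁶/°F × 9/5 = 20.3×10⁻⁶/K.
α(epoxy) = 62.0×10⁻⁶/K vs α(GFRP laminate) = 20.3×10⁻⁶/K.
Higher α expands more for the same ΔT: epoxy.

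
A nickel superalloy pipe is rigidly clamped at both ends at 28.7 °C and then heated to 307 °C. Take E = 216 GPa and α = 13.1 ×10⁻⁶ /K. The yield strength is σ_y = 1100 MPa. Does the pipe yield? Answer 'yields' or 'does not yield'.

ΔT = 278.3 K. Constrained thermal stress σ = E·α·ΔT = 216.0×10³ MPa × 13.1×10⁻⁶ × 278.3 = 787 MPa (compressive).
Compare to σ_y = 1100 MPa: σ < σ_y, so it does not yield.

does not yield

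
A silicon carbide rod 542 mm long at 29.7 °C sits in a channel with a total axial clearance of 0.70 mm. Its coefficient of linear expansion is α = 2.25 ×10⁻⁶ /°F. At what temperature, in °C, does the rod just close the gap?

α = 2.25×10⁻⁶/°F × 9/5 = 4.05×10⁻⁶/K.
α·L₀·ΔT = 0.7 mm ⇒ ΔT = 0.7 / (4.05×10⁻⁶ × 542.0) = 318.9 K.
T = 29.7 + 318.9 = 348.6 °C.

349 °C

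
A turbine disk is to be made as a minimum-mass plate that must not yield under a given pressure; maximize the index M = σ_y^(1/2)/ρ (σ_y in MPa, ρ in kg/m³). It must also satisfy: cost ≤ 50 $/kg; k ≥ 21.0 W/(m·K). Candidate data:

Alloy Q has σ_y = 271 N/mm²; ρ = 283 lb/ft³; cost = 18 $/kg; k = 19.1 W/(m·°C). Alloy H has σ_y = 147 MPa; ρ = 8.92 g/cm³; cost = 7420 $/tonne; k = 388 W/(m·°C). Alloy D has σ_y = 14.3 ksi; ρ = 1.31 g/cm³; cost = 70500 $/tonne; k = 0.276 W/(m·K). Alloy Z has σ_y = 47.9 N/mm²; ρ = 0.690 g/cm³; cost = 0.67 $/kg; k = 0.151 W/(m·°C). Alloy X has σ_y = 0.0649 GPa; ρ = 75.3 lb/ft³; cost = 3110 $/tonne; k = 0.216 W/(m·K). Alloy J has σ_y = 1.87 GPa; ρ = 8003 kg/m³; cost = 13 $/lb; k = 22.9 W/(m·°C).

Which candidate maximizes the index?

Screen on constraints: cost ≤ 50 $/kg; k ≥ 21.0 W/(m·K). Survivors: alloy H, alloy J.
Putting every candidate on a common basis:
  alloy H: σ_y = 147.0 MPa, ρ = 8920 kg/m³
  alloy J: σ_y = 1870 MPa, ρ = 8003 kg/m³
  alloy J: M = 5.40×10⁻³
  alloy H: M = 1.36×10⁻³
The maximum is for alloy J.

alloy J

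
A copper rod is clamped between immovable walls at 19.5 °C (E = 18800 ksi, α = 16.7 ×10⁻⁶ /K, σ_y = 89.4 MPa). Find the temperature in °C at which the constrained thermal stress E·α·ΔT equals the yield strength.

60.8 °C

E = 18800 ksi = 129.6 GPa.
E·α·ΔT = 89.40 MPa ⇒ ΔT = 89.40 / (129.6×10³ × 16.7×10⁻⁶) = 41.30 K.
T = 19.5 + 41.30 = 60.80 °C.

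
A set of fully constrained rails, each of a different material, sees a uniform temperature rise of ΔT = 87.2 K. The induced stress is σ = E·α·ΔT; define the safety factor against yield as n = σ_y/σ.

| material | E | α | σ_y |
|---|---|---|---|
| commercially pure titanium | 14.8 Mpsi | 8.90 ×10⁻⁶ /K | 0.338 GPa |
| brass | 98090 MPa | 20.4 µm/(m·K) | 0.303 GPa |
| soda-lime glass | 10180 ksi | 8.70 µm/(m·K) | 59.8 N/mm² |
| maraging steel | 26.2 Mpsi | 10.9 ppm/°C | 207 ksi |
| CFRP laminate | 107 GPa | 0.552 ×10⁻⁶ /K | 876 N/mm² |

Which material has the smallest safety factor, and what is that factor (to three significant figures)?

soda-lime glass, n = 1.12

Converting E to GPa, α to ×10⁻⁶/K, σ_y to MPa, then σ and n for each:
  commercially pure titanium: E = 102.0, α = 8.90, σ_y = 338.0 → σ = 79.2 MPa, n = 4.27
  brass: E = 98.09, α = 20.4, σ_y = 303.0 → σ = 174 MPa, n = 1.74
  soda-lime glass: E = 70.19, α = 8.70, σ_y = 59.80 → σ = 53.2 MPa, n = 1.12
  maraging steel: E = 180.6, α = 10.9, σ_y = 1427 → σ = 172 MPa, n = 8.31
  CFRP laminate: E = 107.0, α = 0.552, σ_y = 876.0 → σ = 5.15 MPa, n = 170
Soda-lime glass has the lowest safety factor, n = 1.12.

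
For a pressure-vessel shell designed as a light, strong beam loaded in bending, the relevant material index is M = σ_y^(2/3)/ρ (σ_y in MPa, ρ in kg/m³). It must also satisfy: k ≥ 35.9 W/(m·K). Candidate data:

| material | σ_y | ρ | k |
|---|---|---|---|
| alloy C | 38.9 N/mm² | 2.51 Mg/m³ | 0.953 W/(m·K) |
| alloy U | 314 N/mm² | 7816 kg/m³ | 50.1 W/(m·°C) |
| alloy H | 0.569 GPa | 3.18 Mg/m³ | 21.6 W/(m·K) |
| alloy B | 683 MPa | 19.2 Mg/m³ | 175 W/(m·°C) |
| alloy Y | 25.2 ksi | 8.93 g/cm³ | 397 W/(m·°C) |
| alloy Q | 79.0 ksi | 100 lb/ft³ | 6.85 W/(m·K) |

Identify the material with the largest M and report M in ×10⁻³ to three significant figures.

Screen on constraints: k ≥ 35.9 W/(m·K). Survivors: alloy U, alloy B, alloy Y.
After converting to SI:
  alloy U: σ_y = 314.0 MPa, ρ = 7816 kg/m³
  alloy B: σ_y = 683.0 MPa, ρ = 19200 kg/m³
  alloy Y: σ_y = 173.7 MPa, ρ = 8930 kg/m³
  alloy U: M = 5.91×10⁻³
  alloy B: M = 4.04×10⁻³
  alloy Y: M = 3.49×10⁻³
Highest index: alloy U.

alloy U, M = 5.91×10⁻³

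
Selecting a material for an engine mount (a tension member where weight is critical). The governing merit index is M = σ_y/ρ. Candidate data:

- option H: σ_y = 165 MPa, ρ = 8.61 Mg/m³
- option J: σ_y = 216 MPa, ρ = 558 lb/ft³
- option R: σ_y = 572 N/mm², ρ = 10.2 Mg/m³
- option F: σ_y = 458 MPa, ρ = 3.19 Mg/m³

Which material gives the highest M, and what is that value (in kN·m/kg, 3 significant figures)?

Putting every candidate on a common basis:
  option H: σ_y = 165.0 MPa, ρ = 8610 kg/m³
  option J: σ_y = 216.0 MPa, ρ = 8938 kg/m³
  option R: σ_y = 572.0 MPa, ρ = 10200 kg/m³
  option F: σ_y = 458.0 MPa, ρ = 3190 kg/m³
  option F: M = 144 kN·m/kg
  option R: M = 56.1 kN·m/kg
  option J: M = 24.2 kN·m/kg
  option H: M = 19.2 kN·m/kg
Highest index: option F.

option F, M = 144 kN·m/kg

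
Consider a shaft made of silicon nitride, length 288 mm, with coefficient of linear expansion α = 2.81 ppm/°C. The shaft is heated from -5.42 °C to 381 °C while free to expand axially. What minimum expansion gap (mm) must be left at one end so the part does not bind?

0.313 mm

ΔT = 381 − (-5.42) = 386.4 K.
ΔL = α·L₀·ΔT = 2.81×10⁻⁶ × 288 mm × 386.4 K = 0.313 mm.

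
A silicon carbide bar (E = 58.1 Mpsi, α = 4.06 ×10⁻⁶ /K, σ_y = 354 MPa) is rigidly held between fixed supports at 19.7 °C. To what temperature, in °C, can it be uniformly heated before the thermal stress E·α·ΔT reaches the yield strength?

237 °C

E = 58.1 Mpsi = 400.6 GPa.
E·α·ΔT = 354.0 MPa ⇒ ΔT = 354.0 / (400.6×10³ × 4.06×10⁻⁶) = 217.7 K.
T = 19.7 + 217.7 = 237.4 °C.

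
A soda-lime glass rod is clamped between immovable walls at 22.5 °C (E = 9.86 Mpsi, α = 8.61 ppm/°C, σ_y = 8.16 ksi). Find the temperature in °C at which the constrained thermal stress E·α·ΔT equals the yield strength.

119 °C

E = 9.86 Mpsi = 67.98 GPa.
σ_y = 8.16 ksi = 56.26 MPa.
E·α·ΔT = 56.26 MPa ⇒ ΔT = 56.26 / (67.98×10³ × 8.61×10⁻⁶) = 96.12 K.
T = 22.5 + 96.12 = 118.6 °C.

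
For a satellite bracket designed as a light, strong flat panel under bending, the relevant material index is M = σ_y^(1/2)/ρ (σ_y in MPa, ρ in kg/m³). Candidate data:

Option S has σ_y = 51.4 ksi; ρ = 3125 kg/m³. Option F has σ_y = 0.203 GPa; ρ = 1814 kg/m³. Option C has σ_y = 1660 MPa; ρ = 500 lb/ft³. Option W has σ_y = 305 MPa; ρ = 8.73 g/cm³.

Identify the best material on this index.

option F

Convert each candidate to consistent units, then evaluate M:
  option S: σ_y = 354.4 MPa, ρ = 3125 kg/m³
  option F: σ_y = 203.0 MPa, ρ = 1814 kg/m³
  option C: σ_y = 1660 MPa, ρ = 8009 kg/m³
  option W: σ_y = 305.0 MPa, ρ = 8730 kg/m³
  option F: M = 7.85×10⁻³
  option S: M = 6.02×10⁻³
  option C: M = 5.09×10⁻³
  option W: M = 2.00×10⁻³
Highest index: option F.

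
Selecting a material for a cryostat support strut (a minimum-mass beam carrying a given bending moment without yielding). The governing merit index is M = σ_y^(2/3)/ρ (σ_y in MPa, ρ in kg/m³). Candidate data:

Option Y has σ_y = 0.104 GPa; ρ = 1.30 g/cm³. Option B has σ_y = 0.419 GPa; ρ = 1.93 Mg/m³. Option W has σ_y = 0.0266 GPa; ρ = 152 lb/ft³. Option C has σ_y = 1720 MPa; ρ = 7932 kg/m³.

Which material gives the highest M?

option B

Convert each candidate to consistent units, then evaluate M:
  option Y: σ_y = 104.0 MPa, ρ = 1300 kg/m³
  option B: σ_y = 419.0 MPa, ρ = 1930 kg/m³
  option W: σ_y = 26.60 MPa, ρ = 2435 kg/m³
  option C: σ_y = 1720 MPa, ρ = 7932 kg/m³
  option B: M = 29.0×10⁻³
  option C: M = 18.1×10⁻³
  option Y: M = 17.0×10⁻³
  option W: M = 3.66×10⁻³
Highest index: option B.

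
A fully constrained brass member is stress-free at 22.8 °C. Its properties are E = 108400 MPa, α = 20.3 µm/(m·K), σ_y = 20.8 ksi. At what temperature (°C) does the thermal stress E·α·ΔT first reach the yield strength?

88.0 °C

E = 108400 MPa = 108.4 GPa.
σ_y = 20.8 ksi = 143.4 MPa.
E·α·ΔT = 143.4 MPa ⇒ ΔT = 143.4 / (108.4×10³ × 20.3×10⁻⁶) = 65.17 K.
T = 22.8 + 65.17 = 87.97 °C.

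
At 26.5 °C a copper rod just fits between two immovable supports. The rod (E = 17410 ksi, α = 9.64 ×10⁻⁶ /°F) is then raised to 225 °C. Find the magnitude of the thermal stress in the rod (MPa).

413 MPa

E = 17410 ksi = 120.0 GPa.
α = 9.64×10⁻⁶/°F × 9/5 = 17.4×10⁻⁶/K.
ΔT = 198.5 K. Constrained thermal stress σ = E·α·ΔT = 120.0×10³ MPa × 17.4×10⁻⁶ × 198.5 = 413 MPa (compressive).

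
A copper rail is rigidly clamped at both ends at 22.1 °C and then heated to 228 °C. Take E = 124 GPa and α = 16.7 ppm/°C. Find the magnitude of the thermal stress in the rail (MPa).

ΔT = 205.9 K. Constrained thermal stress σ = E·α·ΔT = 124.0×10³ MPa × 16.7×10⁻⁶ × 205.9 = 426 MPa (compressive).

426 MPa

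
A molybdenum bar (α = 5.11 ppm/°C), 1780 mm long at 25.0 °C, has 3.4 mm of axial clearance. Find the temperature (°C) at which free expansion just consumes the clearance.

α·L₀·ΔT = 3.4 mm ⇒ ΔT = 3.4 / (5.11×10⁻⁶ × 1780.0) = 373.8 K.
T = 25.0 + 373.8 = 398.8 °C.

399 °C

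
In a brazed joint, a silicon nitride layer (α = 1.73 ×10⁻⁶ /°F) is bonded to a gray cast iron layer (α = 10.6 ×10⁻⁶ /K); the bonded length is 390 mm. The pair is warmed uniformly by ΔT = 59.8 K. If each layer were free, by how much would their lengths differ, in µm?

silicon nitride: α = 1.73×10⁻⁶/°F × 9/5 = 3.11×10⁻⁶/K.
Δα = |3.11 − 10.6|×10⁻⁶/K = 7.49×10⁻⁶/K.
ΔL_mismatch = Δα·L·ΔT = 7.49×10⁻⁶ × 390.0 mm × 59.8 K = 175 µm.

175 µm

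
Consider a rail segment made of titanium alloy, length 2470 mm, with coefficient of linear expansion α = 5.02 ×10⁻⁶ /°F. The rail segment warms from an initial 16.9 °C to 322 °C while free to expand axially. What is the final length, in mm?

2476.8 mm

Convert α: 5.02×10⁻⁶/°F × (9/5) = 9.04×10⁻⁶/K.
ΔT = 322 − 16.9 = 305.1 K.
ΔL = α·L₀·ΔT = 9.04×10⁻⁶ × 2470 mm × 305.1 K = 6.81 mm.
L = L₀ + ΔL = 2470 + 6.81 = 2476.8 mm.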